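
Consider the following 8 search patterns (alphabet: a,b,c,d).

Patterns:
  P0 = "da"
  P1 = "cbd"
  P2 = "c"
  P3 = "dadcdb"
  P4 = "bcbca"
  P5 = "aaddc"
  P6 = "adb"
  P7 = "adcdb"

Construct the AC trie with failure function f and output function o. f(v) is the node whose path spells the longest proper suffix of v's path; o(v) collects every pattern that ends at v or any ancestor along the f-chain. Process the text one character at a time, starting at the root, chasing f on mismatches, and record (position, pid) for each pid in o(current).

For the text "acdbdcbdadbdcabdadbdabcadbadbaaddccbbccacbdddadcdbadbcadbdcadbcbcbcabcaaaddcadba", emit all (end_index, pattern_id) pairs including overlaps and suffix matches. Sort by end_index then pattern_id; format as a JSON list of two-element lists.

Construct AC machine:
Trie nodes:
  n0 'ε': a→15 b→10 c→3 d→1
  n1 'd': a→2
  n2 'da': d→6  [P0 ends]
  n3 'c': b→4  [P2 ends]
  n4 'cb': d→5
  n5 'cbd': ·  [P1 ends]
  n6 'dad': c→7
  n7 'dadc': d→8
  n8 'dadcd': b→9
  n9 'dadcdb': ·  [P3 ends]
  n10 'b': c→11
  n11 'bc': b→12
  n12 'bcb': c→13
  n13 'bcbc': a→14
  n14 'bcbca': ·  [P4 ends]
  n15 'a': a→16 d→20
  n16 'aa': d→17
  n17 'aad': d→18
  n18 'aadd': c→19
  n19 'aaddc': ·  [P5 ends]
  n20 'ad': b→21 c→22
  n21 'adb': ·  [P6 ends]
  n22 'adc': d→23
  n23 'adcd': b→24
  n24 'adcdb': ·  [P7 ends]

Failure links (BFS by depth):
  n1('d'): parent n0 fail=0; on 'd' 0 → fail=0;  out ∅∪∅=∅
  n3('c'): parent n0 fail=0; on 'c' 0 → fail=0;  out {2}∪∅={2}
  n10('b'): parent n0 fail=0; on 'b' 0 → fail=0;  out ∅∪∅=∅
  n15('a'): parent n0 fail=0; on 'a' 0 → fail=0;  out ∅∪∅=∅
  n2('da'): parent n1 fail=0; on 'a' 0 → fail=15;  out {0}∪∅={0}
  n4('cb'): parent n3 fail=0; on 'b' 0 → fail=10;  out ∅∪∅=∅
  n11('bc'): parent n10 fail=0; on 'c' 0 → fail=3;  out ∅∪{2}={2}
  n16('aa'): parent n15 fail=0; on 'a' 0 → fail=15;  out ∅∪∅=∅
  n20('ad'): parent n15 fail=0; on 'd' 0 → fail=1;  out ∅∪∅=∅
  n5('cbd'): parent n4 fail=10; on 'd' 10→0 → fail=1;  out {1}∪∅={1}
  n6('dad'): parent n2 fail=15; on 'd' 15 → fail=20;  out ∅∪∅=∅
  n12('bcb'): parent n11 fail=3; on 'b' 3 → fail=4;  out ∅∪∅=∅
  n17('aad'): parent n16 fail=15; on 'd' 15 → fail=20;  out ∅∪∅=∅
  n21('adb'): parent n20 fail=1; on 'b' 1→0 → fail=10;  out {6}∪∅={6}
  n22('adc'): parent n20 fail=1; on 'c' 1→0 → fail=3;  out ∅∪{2}={2}
  n7('dadc'): parent n6 fail=20; on 'c' 20 → fail=22;  out ∅∪{2}={2}
  n13('bcbc'): parent n12 fail=4; on 'c' 4→10 → fail=11;  out ∅∪{2}={2}
  n18('aadd'): parent n17 fail=20; on 'd' 20→1→0 → fail=1;  out ∅∪∅=∅
  n23('adcd'): parent n22 fail=3; on 'd' 3→0 → fail=1;  out ∅∪∅=∅
  n8('dadcd'): parent n7 fail=22; on 'd' 22 → fail=23;  out ∅∪∅=∅
  n14('bcbca'): parent n13 fail=11; on 'a' 11→3→0 → fail=15;  out {4}∪∅={4}
  n19('aaddc'): parent n18 fail=1; on 'c' 1→0 → fail=3;  out {5}∪{2}={2,5}
  n24('adcdb'): parent n23 fail=1; on 'b' 1→0 → fail=10;  out {7}∪∅={7}
  n9('dadcdb'): parent n8 fail=23; on 'b' 23 → fail=24;  out {3}∪{7}={3,7}

Run:
i=0 'a': node 0→15
i=1 'c': node 15→3 ·f  → match P2@[1:1]
i=2 'd': node 3→1 ·f
i=3 'b': node 1→10 ·f
i=4 'd': node 10→1 ·f
i=5 'c': node 1→3 ·f  → match P2@[5:5]
i=6 'b': node 3→4
i=7 'd': node 4→5  → match P1@[5:7]
i=8 'a': node 5→2 ·f  → match P0@[7:8]
i=9 'd': node 2→6
i=10 'b': node 6→21 ·f  → match P6@[8:10]
i=11 'd': node 21→1 ·f
i=12 'c': node 1→3 ·f  → match P2@[12:12]
i=13 'a': node 3→15 ·f
i=14 'b': node 15→10 ·f
i=15 'd': node 10→1 ·f
i=16 'a': node 1→2  → match P0@[15:16]
i=17 'd': node 2→6
i=18 'b': node 6→21 ·f  → match P6@[16:18]
i=19 'd': node 21→1 ·f
i=20 'a': node 1→2  → match P0@[19:20]
i=21 'b': node 2→10 ·f
i=22 'c': node 10→11  → match P2@[22:22]
i=23 'a': node 11→15 ·f
i=24 'd': node 15→20
i=25 'b': node 20→21  → match P6@[23:25]
i=26 'a': node 21→15 ·f
i=27 'd': node 15→20
i=28 'b': node 20→21  → match P6@[26:28]
i=29 'a': node 21→15 ·f
i=30 'a': node 15→16
i=31 'd': node 16→17
i=32 'd': node 17→18
i=33 'c': node 18→19  → match P2@[33:33],P5@[29:33]
i=34 'c': node 19→3 ·f  → match P2@[34:34]
i=35 'b': node 3→4
i=36 'b': node 4→10 ·f
i=37 'c': node 10→11  → match P2@[37:37]
i=38 'c': node 11→3 ·f  → match P2@[38:38]
i=39 'a': node 3→15 ·f
i=40 'c': node 15→3 ·f  → match P2@[40:40]
i=41 'b': node 3→4
i=42 'd': node 4→5  → match P1@[40:42]
i=43 'd': node 5→1 ·f
i=44 'd': node 1→1 ·f
i=45 'a': node 1→2  → match P0@[44:45]
i=46 'd': node 2→6
i=47 'c': node 6→7  → match P2@[47:47]
i=48 'd': node 7→8
i=49 'b': node 8→9  → match P3@[44:49],P7@[45:49]
i=50 'a': node 9→15 ·f
i=51 'd': node 15→20
i=52 'b': node 20→21  → match P6@[50:52]
i=53 'c': node 21→11 ·f  → match P2@[53:53]
i=54 'a': node 11→15 ·f
i=55 'd': node 15→20
i=56 'b': node 20→21  → match P6@[54:56]
i=57 'd': node 21→1 ·f
i=58 'c': node 1→3 ·f  → match P2@[58:58]
i=59 'a': node 3→15 ·f
i=60 'd': node 15→20
i=61 'b': node 20→21  → match P6@[59:61]
i=62 'c': node 21→11 ·f  → match P2@[62:62]
i=63 'b': node 11→12
i=64 'c': node 12→13  → match P2@[64:64]
i=65 'b': node 13→12 ·f
i=66 'c': node 12→13  → match P2@[66:66]
i=67 'a': node 13→14  → match P4@[63:67]
i=68 'b': node 14→10 ·f
i=69 'c': node 10→11  → match P2@[69:69]
i=70 'a': node 11→15 ·f
i=71 'a': node 15→16
i=72 'a': node 16→16 ·f
i=73 'd': node 16→17
i=74 'd': node 17→18
i=75 'c': node 18→19  → match P2@[75:75],P5@[71:75]
i=76 'a': node 19→15 ·f
i=77 'd': node 15→20
i=78 'b': node 20→21  → match P6@[76:78]
i=79 'a': node 21→15 ·f

Result: [[1,2],[5,2],[7,1],[8,0],[10,6],[12,2],[16,0],[18,6],[20,0],[22,2],[25,6],[28,6],[33,2],[33,5],[34,2],[37,2],[38,2],[40,2],[42,1],[45,0],[47,2],[49,3],[49,7],[52,6],[53,2],[56,6],[58,2],[61,6],[62,2],[64,2],[66,2],[67,4],[69,2],[75,2],[75,5],[78,6]]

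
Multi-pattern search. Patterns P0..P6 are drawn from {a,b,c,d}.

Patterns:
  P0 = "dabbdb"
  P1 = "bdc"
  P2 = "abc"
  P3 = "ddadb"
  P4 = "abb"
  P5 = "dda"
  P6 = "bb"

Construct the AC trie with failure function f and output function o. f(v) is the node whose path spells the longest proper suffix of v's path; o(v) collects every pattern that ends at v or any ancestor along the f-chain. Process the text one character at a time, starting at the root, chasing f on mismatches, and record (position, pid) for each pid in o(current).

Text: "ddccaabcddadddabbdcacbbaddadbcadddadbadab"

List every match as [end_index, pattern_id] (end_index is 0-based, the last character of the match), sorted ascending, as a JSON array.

Build automaton:
Trie (insert patterns):
  0='ε' goto a→10 b→7 d→1
  1='d' goto a→2 d→13
  2='da' goto b→3
  3='dab' goto b→4
  4='dabb' goto d→5
  5='dabbd' goto b→6
  6='dabbdb' goto ·  [P0 ends]
  7='b' goto b→18 d→8
  8='bd' goto c→9
  9='bdc' goto ·  [P1 ends]
  10='a' goto b→11
  11='ab' goto b→17 c→12
  12='abc' goto ·  [P2 ends]
  13='dd' goto a→14
  14='dda' goto d→15  [P5 ends]
  15='ddad' goto b→16
  16='ddadb' goto ·  [P3 ends]
  17='abb' goto ·  [P4 ends]
  18='bb' goto ·  [P6 ends]

Failure links (BFS by depth):
  fail(1) 'd': from fail(0)=0 chase 'd': 0 ⇒ 0;  out=∅∪out(0)=∅
  fail(7) 'b': from fail(0)=0 chase 'b': 0 ⇒ 0;  out=∅∪out(0)=∅
  fail(10) 'a': from fail(0)=0 chase 'a': 0 ⇒ 0;  out=∅∪out(0)=∅
  fail(2) 'da': from fail(1)=0 chase 'a': 0 ⇒ 10;  out=∅∪out(10)=∅
  fail(8) 'bd': from fail(7)=0 chase 'd': 0 ⇒ 1;  out=∅∪out(1)=∅
  fail(11) 'ab': from fail(10)=0 chase 'b': 0 ⇒ 7;  out=∅∪out(7)=∅
  fail(13) 'dd': from fail(1)=0 chase 'd': 0 ⇒ 1;  out=∅∪out(1)=∅
  fail(18) 'bb': from fail(7)=0 chase 'b': 0 ⇒ 7;  out={6}∪out(7)={6}
  fail(3) 'dab': from fail(2)=10 chase 'b': 10 ⇒ 11;  out=∅∪out(11)=∅
  fail(9) 'bdc': from fail(8)=1 chase 'c': 1→0 ⇒ 0;  out={1}∪out(0)={1}
  fail(12) 'abc': from fail(11)=7 chase 'c': 7→0 ⇒ 0;  out={2}∪out(0)={2}
  fail(14) 'dda': from fail(13)=1 chase 'a': 1 ⇒ 2;  out={5}∪out(2)={5}
  fail(17) 'abb': from fail(11)=7 chase 'b': 7 ⇒ 18;  out={4}∪out(18)={4,6}
  fail(4) 'dabb': from fail(3)=11 chase 'b': 11 ⇒ 17;  out=∅∪out(17)={4,6}
  fail(15) 'ddad': from fail(14)=2 chase 'd': 2→10→0 ⇒ 1;  out=∅∪out(1)=∅
  fail(5) 'dabbd': from fail(4)=17 chase 'd': 17→18→7 ⇒ 8;  out=∅∪out(8)=∅
  fail(16) 'ddadb': from fail(15)=1 chase 'b': 1→0 ⇒ 7;  out={3}∪out(7)={3}
  fail(6) 'dabbdb': from fail(5)=8 chase 'b': 8→1→0 ⇒ 7;  out={0}∪out(7)={0}

Scan:
[0] read 'd'  n0⇒n1
[1] read 'd'  n1⇒n13
[2] read 'c'  n13⇒n0 (fail-walked)
[3] read 'c'  n0⇒n0
[4] read 'a'  n0⇒n10
[5] read 'a'  n10⇒n10 (fail-walked)
[6] read 'b'  n10⇒n11
[7] read 'c'  n11⇒n12  ** P2@[5:7]
[8] read 'd'  n12⇒n1 (fail-walked)
[9] read 'd'  n1⇒n13
[10] read 'a'  n13⇒n14  ** P5@[8:10]
[11] read 'd'  n14⇒n15
[12] read 'd'  n15⇒n13 (fail-walked)
[13] read 'd'  n13⇒n13 (fail-walked)
[14] read 'a'  n13⇒n14  ** P5@[12:14]
[15] read 'b'  n14⇒n3 (fail-walked)
[16] read 'b'  n3⇒n4  ** P4@[14:16],P6@[15:16]
[17] read 'd'  n4⇒n5
[18] read 'c'  n5⇒n9 (fail-walked)  ** P1@[16:18]
[19] read 'a'  n9⇒n10 (fail-walked)
[20] read 'c'  n10⇒n0 (fail-walked)
[21] read 'b'  n0⇒n7
[22] read 'b'  n7⇒n18  ** P6@[21:22]
[23] read 'a'  n18⇒n10 (fail-walked)
[24] read 'd'  n10⇒n1 (fail-walked)
[25] read 'd'  n1⇒n13
[26] read 'a'  n13⇒n14  ** P5@[24:26]
[27] read 'd'  n14⇒n15
[28] read 'b'  n15⇒n16  ** P3@[24:28]
[29] read 'c'  n16⇒n0 (fail-walked)
[30] read 'a'  n0⇒n10
[31] read 'd'  n10⇒n1 (fail-walked)
[32] read 'd'  n1⇒n13
[33] read 'd'  n13⇒n13 (fail-walked)
[34] read 'a'  n13⇒n14  ** P5@[32:34]
[35] read 'd'  n14⇒n15
[36] read 'b'  n15⇒n16  ** P3@[32:36]
[37] read 'a'  n16⇒n10 (fail-walked)
[38] read 'd'  n10⇒n1 (fail-walked)
[39] read 'a'  n1⇒n2
[40] read 'b'  n2⇒n3

Matches: [[7,2],[10,5],[14,5],[16,4],[16,6],[18,1],[22,6],[26,5],[28,3],[34,5],[36,3]]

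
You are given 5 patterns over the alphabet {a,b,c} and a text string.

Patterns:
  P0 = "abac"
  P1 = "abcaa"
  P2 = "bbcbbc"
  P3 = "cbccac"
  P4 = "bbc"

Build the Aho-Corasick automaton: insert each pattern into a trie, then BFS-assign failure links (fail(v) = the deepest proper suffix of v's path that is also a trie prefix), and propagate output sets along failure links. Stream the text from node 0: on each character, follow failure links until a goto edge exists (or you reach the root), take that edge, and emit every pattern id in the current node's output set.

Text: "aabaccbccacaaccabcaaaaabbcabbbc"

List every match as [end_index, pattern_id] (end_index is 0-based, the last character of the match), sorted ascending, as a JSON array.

Build automaton:
Trie nodes:
  0='ε' goto a→1 b→8 c→14
  1='a' goto b→2
  2='ab' goto a→3 c→5
  3='aba' goto c→4
  4='abac' goto ·  [P0 ends]
  5='abc' goto a→6
  6='abca' goto a→7
  7='abcaa' goto ·  [P1 ends]
  8='b' goto b→9
  9='bb' goto c→10
  10='bbc' goto b→11  [P4 ends]
  11='bbcb' goto b→12
  12='bbcbb' goto c→13
  13='bbcbbc' goto ·  [P2 ends]
  14='c' goto b→15
  15='cb' goto c→16
  16='cbc' goto c→17
  17='cbcc' goto a→18
  18='cbcca' goto c→19
  19='cbccac' goto ·  [P3 ends]

BFS fail/out derivation:
  n1('a'): parent n0 fail=0; on 'a' 0 → fail=0;  out ∅∪∅=∅
  n8('b'): parent n0 fail=0; on 'b' 0 → fail=0;  out ∅∪∅=∅
  n14('c'): parent n0 fail=0; on 'c' 0 → fail=0;  out ∅∪∅=∅
  n2('ab'): parent n1 fail=0; on 'b' 0 → fail=8;  out ∅∪∅=∅
  n9('bb'): parent n8 fail=0; on 'b' 0 → fail=8;  out ∅∪∅=∅
  n15('cb'): parent n14 fail=0; on 'b' 0 → fail=8;  out ∅∪∅=∅
  n3('aba'): parent n2 fail=8; on 'a' 8→0 → fail=1;  out ∅∪∅=∅
  n5('abc'): parent n2 fail=8; on 'c' 8→0 → fail=14;  out ∅∪∅=∅
  n10('bbc'): parent n9 fail=8; on 'c' 8→0 → fail=14;  out {4}∪∅={4}
  n16('cbc'): parent n15 fail=8; on 'c' 8→0 → fail=14;  out ∅∪∅=∅
  n4('abac'): parent n3 fail=1; on 'c' 1→0 → fail=14;  out {0}∪∅={0}
  n6('abca'): parent n5 fail=14; on 'a' 14→0 → fail=1;  out ∅∪∅=∅
  n11('bbcb'): parent n10 fail=14; on 'b' 14 → fail=15;  out ∅∪∅=∅
  n17('cbcc'): parent n16 fail=14; on 'c' 14→0 → fail=14;  out ∅∪∅=∅
  n7('abcaa'): parent n6 fail=1; on 'a' 1→0 → fail=1;  out {1}∪∅={1}
  n12('bbcbb'): parent n11 fail=15; on 'b' 15→8 → fail=9;  out ∅∪∅=∅
  n18('cbcca'): parent n17 fail=14; on 'a' 14→0 → fail=1;  out ∅∪∅=∅
  n13('bbcbbc'): parent n12 fail=9; on 'c' 9 → fail=10;  out {2}∪{4}={2,4}
  n19('cbccac'): parent n18 fail=1; on 'c' 1→0 → fail=14;  out {3}∪∅={3}

Scan:
[0] read 'a'  n0⇒n1
[1] read 'a'  n1⇒n1 (fail-walked)
[2] read 'b'  n1⇒n2
[3] read 'a'  n2⇒n3
[4] read 'c'  n3⇒n4  → match P0@[1:4]
[5] read 'c'  n4⇒n14 (fail-walked)
[6] read 'b'  n14⇒n15
[7] read 'c'  n15⇒n16
[8] read 'c'  n16⇒n17
[9] read 'a'  n17⇒n18
[10] read 'c'  n18⇒n19  → match P3@[5:10]
[11] read 'a'  n19⇒n1 (fail-walked)
[12] read 'a'  n1⇒n1 (fail-walked)
[13] read 'c'  n1⇒n14 (fail-walked)
[14] read 'c'  n14⇒n14 (fail-walked)
[15] read 'a'  n14⇒n1 (fail-walked)
[16] read 'b'  n1⇒n2
[17] read 'c'  n2⇒n5
[18] read 'a'  n5⇒n6
[19] read 'a'  n6⇒n7  → match P1@[15:19]
[20] read 'a'  n7⇒n1 (fail-walked)
[21] read 'a'  n1⇒n1 (fail-walked)
[22] read 'a'  n1⇒n1 (fail-walked)
[23] read 'b'  n1⇒n2
[24] read 'b'  n2⇒n9 (fail-walked)
[25] read 'c'  n9⇒n10  → match P4@[23:25]
[26] read 'a'  n10⇒n1 (fail-walked)
[27] read 'b'  n1⇒n2
[28] read 'b'  n2⇒n9 (fail-walked)
[29] read 'b'  n9⇒n9 (fail-walked)
[30] read 'c'  n9⇒n10  → match P4@[28:30]

All matches (sorted): [[4,0],[10,3],[19,1],[25,4],[30,4]]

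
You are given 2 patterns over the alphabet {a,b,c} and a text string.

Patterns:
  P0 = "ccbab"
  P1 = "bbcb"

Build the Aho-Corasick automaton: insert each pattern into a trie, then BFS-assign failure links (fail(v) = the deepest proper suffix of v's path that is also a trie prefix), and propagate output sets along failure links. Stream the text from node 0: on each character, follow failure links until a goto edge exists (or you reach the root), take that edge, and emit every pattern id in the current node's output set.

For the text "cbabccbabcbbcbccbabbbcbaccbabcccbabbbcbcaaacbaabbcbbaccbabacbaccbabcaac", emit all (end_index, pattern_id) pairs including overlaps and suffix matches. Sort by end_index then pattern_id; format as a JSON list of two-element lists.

Build automaton:
Trie nodes:
  n0 'ε': b→6 c→1
  n1 'c': c→2
  n2 'cc': b→3
  n3 'ccb': a→4
  n4 'ccba': b→5
  n5 'ccbab': ·  ←P0
  n6 'b': b→7
  n7 'bb': c→8
  n8 'bbc': b→9
  n9 'bbcb': ·  ←P1

Failure links (BFS by depth):
  fail(1) 'c': from fail(0)=0 chase 'c': 0 ⇒ 0;  out=∅∪out(0)=∅
  fail(6) 'b': from fail(0)=0 chase 'b': 0 ⇒ 0;  out=∅∪out(0)=∅
  fail(2) 'cc': from fail(1)=0 chase 'c': 0 ⇒ 1;  out=∅∪out(1)=∅
  fail(7) 'bb': from fail(6)=0 chase 'b': 0 ⇒ 6;  out=∅∪out(6)=∅
  fail(3) 'ccb': from fail(2)=1 chase 'b': 1→0 ⇒ 6;  out=∅∪out(6)=∅
  fail(8) 'bbc': from fail(7)=6 chase 'c': 6→0 ⇒ 1;  out=∅∪out(1)=∅
  fail(4) 'ccba': from fail(3)=6 chase 'a': 6→0 ⇒ 0;  out=∅∪out(0)=∅
  fail(9) 'bbcb': from fail(8)=1 chase 'b': 1→0 ⇒ 6;  out={1}∪out(6)={1}
  fail(5) 'ccbab': from fail(4)=0 chase 'b': 0 ⇒ 6;  out={0}∪out(6)={0}

Scan:
i=0 'c': node 0→1
i=1 'b': node 1→6 (via fail)
i=2 'a': node 6→0 (via fail)
i=3 'b': node 0→6
i=4 'c': node 6→1 (via fail)
i=5 'c': node 1→2
i=6 'b': node 2→3
i=7 'a': node 3→4
i=8 'b': node 4→5  emit P0@[4:8]
i=9 'c': node 5→1 (via fail)
i=10 'b': node 1→6 (via fail)
i=11 'b': node 6→7
i=12 'c': node 7→8
i=13 'b': node 8→9  emit P1@[10:13]
i=14 'c': node 9→1 (via fail)
i=15 'c': node 1→2
i=16 'b': node 2→3
i=17 'a': node 3→4
i=18 'b': node 4→5  emit P0@[14:18]
i=19 'b': node 5→7 (via fail)
i=20 'b': node 7→7 (via fail)
i=21 'c': node 7→8
i=22 'b': node 8→9  emit P1@[19:22]
i=23 'a': node 9→0 (via fail)
i=24 'c': node 0→1
i=25 'c': node 1→2
i=26 'b': node 2→3
i=27 'a': node 3→4
i=28 'b': node 4→5  emit P0@[24:28]
i=29 'c': node 5→1 (via fail)
i=30 'c': node 1→2
i=31 'c': node 2→2 (via fail)
i=32 'b': node 2→3
i=33 'a': node 3→4
i=34 'b': node 4→5  emit P0@[30:34]
i=35 'b': node 5→7 (via fail)
i=36 'b': node 7→7 (via fail)
i=37 'c': node 7→8
i=38 'b': node 8→9  emit P1@[35:38]
i=39 'c': node 9→1 (via fail)
i=40 'a': node 1→0 (via fail)
i=41 'a': node 0→0
i=42 'a': node 0→0
i=43 'c': node 0→1
i=44 'b': node 1→6 (via fail)
i=45 'a': node 6→0 (via fail)
i=46 'a': node 0→0
i=47 'b': node 0→6
i=48 'b': node 6→7
i=49 'c': node 7→8
i=50 'b': node 8→9  emit P1@[47:50]
i=51 'b': node 9→7 (via fail)
i=52 'a': node 7→0 (via fail)
i=53 'c': node 0→1
i=54 'c': node 1→2
i=55 'b': node 2→3
i=56 'a': node 3→4
i=57 'b': node 4→5  emit P0@[53:57]
i=58 'a': node 5→0 (via fail)
i=59 'c': node 0→1
i=60 'b': node 1→6 (via fail)
i=61 'a': node 6→0 (via fail)
i=62 'c': node 0→1
i=63 'c': node 1→2
i=64 'b': node 2→3
i=65 'a': node 3→4
i=66 'b': node 4→5  emit P0@[62:66]
i=67 'c': node 5→1 (via fail)
i=68 'a': node 1→0 (via fail)
i=69 'a': node 0→0
i=70 'c': node 0→1

Result: [[8,0],[13,1],[18,0],[22,1],[28,0],[34,0],[38,1],[50,1],[57,0],[66,0]]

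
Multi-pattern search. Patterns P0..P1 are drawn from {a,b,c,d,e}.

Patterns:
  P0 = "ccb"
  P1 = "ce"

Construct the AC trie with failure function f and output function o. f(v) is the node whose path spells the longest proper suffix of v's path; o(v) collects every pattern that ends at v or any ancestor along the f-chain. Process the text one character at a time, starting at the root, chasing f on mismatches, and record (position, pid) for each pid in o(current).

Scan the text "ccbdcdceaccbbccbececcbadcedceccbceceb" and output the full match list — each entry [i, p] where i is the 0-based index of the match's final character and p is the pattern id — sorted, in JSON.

Build:
Trie nodes:
  0='ε' goto c→1
  1='c' goto c→2 e→4
  2='cc' goto b→3
  3='ccb' goto ·  ←P0
  4='ce' goto ·  ←P1

BFS fail/out derivation:
  fail(1) 'c': from fail(0)=0 chase 'c': 0 ⇒ 0;  out=∅∪out(0)=∅
  fail(2) 'cc': from fail(1)=0 chase 'c': 0 ⇒ 1;  out=∅∪out(1)=∅
  fail(4) 'ce': from fail(1)=0 chase 'e': 0 ⇒ 0;  out={1}∪out(0)={1}
  fail(3) 'ccb': from fail(2)=1 chase 'b': 1→0 ⇒ 0;  out={0}∪out(0)={0}

Text stream:
pos 0 'c': at 1
pos 1 'c': at 2
pos 2 'b': at 3  ** P0@[0:2]
pos 3 'd': at 0 (fail-walked)
pos 4 'c': at 1
pos 5 'd': at 0 (fail-walked)
pos 6 'c': at 1
pos 7 'e': at 4  ** P1@[6:7]
pos 8 'a': at 0 (fail-walked)
pos 9 'c': at 1
pos 10 'c': at 2
pos 11 'b': at 3  ** P0@[9:11]
pos 12 'b': at 0 (fail-walked)
pos 13 'c': at 1
pos 14 'c': at 2
pos 15 'b': at 3  ** P0@[13:15]
pos 16 'e': at 0 (fail-walked)
pos 17 'c': at 1
pos 18 'e': at 4  ** P1@[17:18]
pos 19 'c': at 1 (fail-walked)
pos 20 'c': at 2
pos 21 'b': at 3  ** P0@[19:21]
pos 22 'a': at 0 (fail-walked)
pos 23 'd': at 0
pos 24 'c': at 1
pos 25 'e': at 4  ** P1@[24:25]
pos 26 'd': at 0 (fail-walked)
pos 27 'c': at 1
pos 28 'e': at 4  ** P1@[27:28]
pos 29 'c': at 1 (fail-walked)
pos 30 'c': at 2
pos 31 'b': at 3  ** P0@[29:31]
pos 32 'c': at 1 (fail-walked)
pos 33 'e': at 4  ** P1@[32:33]
pos 34 'c': at 1 (fail-walked)
pos 35 'e': at 4  ** P1@[34:35]
pos 36 'b': at 0 (fail-walked)

Result: [[2,0],[7,1],[11,0],[15,0],[18,1],[21,0],[25,1],[28,1],[31,0],[33,1],[35,1]]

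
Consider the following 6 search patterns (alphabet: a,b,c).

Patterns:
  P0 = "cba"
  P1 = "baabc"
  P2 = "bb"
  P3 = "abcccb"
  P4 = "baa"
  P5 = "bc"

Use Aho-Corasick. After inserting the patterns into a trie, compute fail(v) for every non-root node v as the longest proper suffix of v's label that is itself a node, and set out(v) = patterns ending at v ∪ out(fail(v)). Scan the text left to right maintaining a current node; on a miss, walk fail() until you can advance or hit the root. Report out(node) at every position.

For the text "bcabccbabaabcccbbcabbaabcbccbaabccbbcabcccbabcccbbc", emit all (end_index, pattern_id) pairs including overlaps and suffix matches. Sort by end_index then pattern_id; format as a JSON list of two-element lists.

Construct AC machine:
Trie (insert patterns):
  n0 'ε': a→10 b→4 c→1
  n1 'c': b→2
  n2 'cb': a→3
  n3 'cba': ·  [P0 ends]
  n4 'b': a→5 b→9 c→16
  n5 'ba': a→6
  n6 'baa': b→7  [P4 ends]
  n7 'baab': c→8
  n8 'baabc': ·  [P1 ends]
  n9 'bb': ·  [P2 ends]
  n10 'a': b→11
  n11 'ab': c→12
  n12 'abc': c→13
  n13 'abcc': c→14
  n14 'abccc': b→15
  n15 'abcccb': ·  [P3 ends]
  n16 'bc': ·  [P5 ends]

BFS fail/out derivation:
  n1('c'): parent n0 fail=0; on 'c' 0 → fail=0;  out ∅∪∅=∅
  n4('b'): parent n0 fail=0; on 'b' 0 → fail=0;  out ∅∪∅=∅
  n10('a'): parent n0 fail=0; on 'a' 0 → fail=0;  out ∅∪∅=∅
  n2('cb'): parent n1 fail=0; on 'b' 0 → fail=4;  out ∅∪∅=∅
  n5('ba'): parent n4 fail=0; on 'a' 0 → fail=10;  out ∅∪∅=∅
  n9('bb'): parent n4 fail=0; on 'b' 0 → fail=4;  out {2}∪∅={2}
  n11('ab'): parent n10 fail=0; on 'b' 0 → fail=4;  out ∅∪∅=∅
  n16('bc'): parent n4 fail=0; on 'c' 0 → fail=1;  out {5}∪∅={5}
  n3('cba'): parent n2 fail=4; on 'a' 4 → fail=5;  out {0}∪∅={0}
  n6('baa'): parent n5 fail=10; on 'a' 10→0 → fail=10;  out {4}∪∅={4}
  n12('abc'): parent n11 fail=4; on 'c' 4 → fail=16;  out ∅∪{5}={5}
  n7('baab'): parent n6 fail=10; on 'b' 10 → fail=11;  out ∅∪∅=∅
  n13('abcc'): parent n12 fail=16; on 'c' 16→1→0 → fail=1;  out ∅∪∅=∅
  n8('baabc'): parent n7 fail=11; on 'c' 11 → fail=12;  out {1}∪{5}={1,5}
  n14('abccc'): parent n13 fail=1; on 'c' 1→0 → fail=1;  out ∅∪∅=∅
  n15('abcccb'): parent n14 fail=1; on 'b' 1 → fail=2;  out {3}∪∅={3}

Run:
pos 0 'b': at 4
pos 1 'c': at 16  ** P5@[0:1]
pos 2 'a': at 10 (fail-walked)
pos 3 'b': at 11
pos 4 'c': at 12  ** P5@[3:4]
pos 5 'c': at 13
pos 6 'b': at 2 (fail-walked)
pos 7 'a': at 3  ** P0@[5:7]
pos 8 'b': at 11 (fail-walked)
pos 9 'a': at 5 (fail-walked)
pos 10 'a': at 6  ** P4@[8:10]
pos 11 'b': at 7
pos 12 'c': at 8  ** P1@[8:12],P5@[11:12]
pos 13 'c': at 13 (fail-walked)
pos 14 'c': at 14
pos 15 'b': at 15  ** P3@[10:15]
pos 16 'b': at 9 (fail-walked)  ** P2@[15:16]
pos 17 'c': at 16 (fail-walked)  ** P5@[16:17]
pos 18 'a': at 10 (fail-walked)
pos 19 'b': at 11
pos 20 'b': at 9 (fail-walked)  ** P2@[19:20]
pos 21 'a': at 5 (fail-walked)
pos 22 'a': at 6  ** P4@[20:22]
pos 23 'b': at 7
pos 24 'c': at 8  ** P1@[20:24],P5@[23:24]
pos 25 'b': at 2 (fail-walked)
pos 26 'c': at 16 (fail-walked)  ** P5@[25:26]
pos 27 'c': at 1 (fail-walked)
pos 28 'b': at 2
pos 29 'a': at 3  ** P0@[27:29]
pos 30 'a': at 6 (fail-walked)  ** P4@[28:30]
pos 31 'b': at 7
pos 32 'c': at 8  ** P1@[28:32],P5@[31:32]
pos 33 'c': at 13 (fail-walked)
pos 34 'b': at 2 (fail-walked)
pos 35 'b': at 9 (fail-walked)  ** P2@[34:35]
pos 36 'c': at 16 (fail-walked)  ** P5@[35:36]
pos 37 'a': at 10 (fail-walked)
pos 38 'b': at 11
pos 39 'c': at 12  ** P5@[38:39]
pos 40 'c': at 13
pos 41 'c': at 14
pos 42 'b': at 15  ** P3@[37:42]
pos 43 'a': at 3 (fail-walked)  ** P0@[41:43]
pos 44 'b': at 11 (fail-walked)
pos 45 'c': at 12  ** P5@[44:45]
pos 46 'c': at 13
pos 47 'c': at 14
pos 48 'b': at 15  ** P3@[43:48]
pos 49 'b': at 9 (fail-walked)  ** P2@[48:49]
pos 50 'c': at 16 (fail-walked)  ** P5@[49:50]

Matches: [[1,5],[4,5],[7,0],[10,4],[12,1],[12,5],[15,3],[16,2],[17,5],[20,2],[22,4],[24,1],[24,5],[26,5],[29,0],[30,4],[32,1],[32,5],[35,2],[36,5],[39,5],[42,3],[43,0],[45,5],[48,3],[49,2],[50,5]]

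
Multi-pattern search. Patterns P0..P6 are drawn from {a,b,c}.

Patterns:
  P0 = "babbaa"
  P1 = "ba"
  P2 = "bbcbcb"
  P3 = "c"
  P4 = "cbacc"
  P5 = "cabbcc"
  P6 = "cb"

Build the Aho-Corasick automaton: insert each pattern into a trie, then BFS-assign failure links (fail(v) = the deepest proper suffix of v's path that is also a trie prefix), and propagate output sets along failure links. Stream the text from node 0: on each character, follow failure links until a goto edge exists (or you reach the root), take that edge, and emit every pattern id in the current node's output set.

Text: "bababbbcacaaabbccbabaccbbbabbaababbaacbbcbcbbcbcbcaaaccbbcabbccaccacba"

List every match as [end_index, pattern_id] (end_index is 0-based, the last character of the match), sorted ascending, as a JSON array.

Build automaton:
Trie (insert patterns):
  0='ε' goto b→1 c→12
  1='b' goto a→2 b→7
  2='ba' goto b→3  ←P1
  3='bab' goto b→4
  4='babb' goto a→5
  5='babba' goto a→6
  6='babbaa' goto ·  ←P0
  7='bb' goto c→8
  8='bbc' goto b→9
  9='bbcb' goto c→10
  10='bbcbc' goto b→11
  11='bbcbcb' goto ·  ←P2
  12='c' goto a→17 b→13  ←P3
  13='cb' goto a→14  ←P6
  14='cba' goto c→15
  15='cbac' goto c→16
  16='cbacc' goto ·  ←P4
  17='ca' goto b→18
  18='cab' goto b→19
  19='cabb' goto c→20
  20='cabbc' goto c→21
  21='cabbcc' goto ·  ←P5

Failure links (BFS by depth):
  fail(1) 'b': from fail(0)=0 chase 'b': 0 ⇒ 0;  out=∅∪out(0)=∅
  fail(12) 'c': from fail(0)=0 chase 'c': 0 ⇒ 0;  out={3}∪out(0)={3}
  fail(2) 'ba': from fail(1)=0 chase 'a': 0 ⇒ 0;  out={1}∪out(0)={1}
  fail(7) 'bb': from fail(1)=0 chase 'b': 0 ⇒ 1;  out=∅∪out(1)=∅
  fail(13) 'cb': from fail(12)=0 chase 'b': 0 ⇒ 1;  out={6}∪out(1)={6}
  fail(17) 'ca': from fail(12)=0 chase 'a': 0 ⇒ 0;  out=∅∪out(0)=∅
  fail(3) 'bab': from fail(2)=0 chase 'b': 0 ⇒ 1;  out=∅∪out(1)=∅
  fail(8) 'bbc': from fail(7)=1 chase 'c': 1→0 ⇒ 12;  out=∅∪out(12)={3}
  fail(14) 'cba': from fail(13)=1 chase 'a': 1 ⇒ 2;  out=∅∪out(2)={1}
  fail(18) 'cab': from fail(17)=0 chase 'b': 0 ⇒ 1;  out=∅∪out(1)=∅
  fail(4) 'babb': from fail(3)=1 chase 'b': 1 ⇒ 7;  out=∅∪out(7)=∅
  fail(9) 'bbcb': from fail(8)=12 chase 'b': 12 ⇒ 13;  out=∅∪out(13)={6}
  fail(15) 'cbac': from fail(14)=2 chase 'c': 2→0 ⇒ 12;  out=∅∪out(12)={3}
  fail(19) 'cabb': from fail(18)=1 chase 'b': 1 ⇒ 7;  out=∅∪out(7)=∅
  fail(5) 'babba': from fail(4)=7 chase 'a': 7→1 ⇒ 2;  out=∅∪out(2)={1}
  fail(10) 'bbcbc': from fail(9)=13 chase 'c': 13→1→0 ⇒ 12;  out=∅∪out(12)={3}
  fail(16) 'cbacc': from fail(15)=12 chase 'c': 12→0 ⇒ 12;  out={4}∪out(12)={3,4}
  fail(20) 'cabbc': from fail(19)=7 chase 'c': 7 ⇒ 8;  out=∅∪out(8)={3}
  fail(6) 'babbaa': from fail(5)=2 chase 'a': 2→0 ⇒ 0;  out={0}∪out(0)={0}
  fail(11) 'bbcbcb': from fail(10)=12 chase 'b': 12 ⇒ 13;  out={2}∪out(13)={2,6}
  fail(21) 'cabbcc': from fail(20)=8 chase 'c': 8→12→0 ⇒ 12;  out={5}∪out(12)={3,5}

Run:
i=0 'b': node 0→1
i=1 'a': node 1→2  ** P1@[0:1]
i=2 'b': node 2→3
i=3 'a': node 3→2 (via fail)  ** P1@[2:3]
i=4 'b': node 2→3
i=5 'b': node 3→4
i=6 'b': node 4→7 (via fail)
i=7 'c': node 7→8  ** P3@[7:7]
i=8 'a': node 8→17 (via fail)
i=9 'c': node 17→12 (via fail)  ** P3@[9:9]
i=10 'a': node 12→17
i=11 'a': node 17→0 (via fail)
i=12 'a': node 0→0
i=13 'b': node 0→1
i=14 'b': node 1→7
i=15 'c': node 7→8  ** P3@[15:15]
i=16 'c': node 8→12 (via fail)  ** P3@[16:16]
i=17 'b': node 12→13  ** P6@[16:17]
i=18 'a': node 13→14  ** P1@[17:18]
i=19 'b': node 14→3 (via fail)
i=20 'a': node 3→2 (via fail)  ** P1@[19:20]
i=21 'c': node 2→12 (via fail)  ** P3@[21:21]
i=22 'c': node 12→12 (via fail)  ** P3@[22:22]
i=23 'b': node 12→13  ** P6@[22:23]
i=24 'b': node 13→7 (via fail)
i=25 'b': node 7→7 (via fail)
i=26 'a': node 7→2 (via fail)  ** P1@[25:26]
i=27 'b': node 2→3
i=28 'b': node 3→4
i=29 'a': node 4→5  ** P1@[28:29]
i=30 'a': node 5→6  ** P0@[25:30]
i=31 'b': node 6→1 (via fail)
i=32 'a': node 1→2  ** P1@[31:32]
i=33 'b': node 2→3
i=34 'b': node 3→4
i=35 'a': node 4→5  ** P1@[34:35]
i=36 'a': node 5→6  ** P0@[31:36]
i=37 'c': node 6→12 (via fail)  ** P3@[37:37]
i=38 'b': node 12→13  ** P6@[37:38]
i=39 'b': node 13→7 (via fail)
i=40 'c': node 7→8  ** P3@[40:40]
i=41 'b': node 8→9  ** P6@[40:41]
i=42 'c': node 9→10  ** P3@[42:42]
i=43 'b': node 10→11  ** P2@[38:43],P6@[42:43]
i=44 'b': node 11→7 (via fail)
i=45 'c': node 7→8  ** P3@[45:45]
i=46 'b': node 8→9  ** P6@[45:46]
i=47 'c': node 9→10  ** P3@[47:47]
i=48 'b': node 10→11  ** P2@[43:48],P6@[47:48]
i=49 'c': node 11→12 (via fail)  ** P3@[49:49]
i=50 'a': node 12→17
i=51 'a': node 17→0 (via fail)
i=52 'a': node 0→0
i=53 'c': node 0→12  ** P3@[53:53]
i=54 'c': node 12→12 (via fail)  ** P3@[54:54]
i=55 'b': node 12→13  ** P6@[54:55]
i=56 'b': node 13→7 (via fail)
i=57 'c': node 7→8  ** P3@[57:57]
i=58 'a': node 8→17 (via fail)
i=59 'b': node 17→18
i=60 'b': node 18→19
i=61 'c': node 19→20  ** P3@[61:61]
i=62 'c': node 20→21  ** P3@[62:62],P5@[57:62]
i=63 'a': node 21→17 (via fail)
i=64 'c': node 17→12 (via fail)  ** P3@[64:64]
i=65 'c': node 12→12 (via fail)  ** P3@[65:65]
i=66 'a': node 12→17
i=67 'c': node 17→12 (via fail)  ** P3@[67:67]
i=68 'b': node 12→13  ** P6@[67:68]
i=69 'a': node 13→14  ** P1@[68:69]

All matches (sorted): [[1,1],[3,1],[7,3],[9,3],[15,3],[16,3],[17,6],[18,1],[20,1],[21,3],[22,3],[23,6],[26,1],[29,1],[30,0],[32,1],[35,1],[36,0],[37,3],[38,6],[40,3],[41,6],[42,3],[43,2],[43,6],[45,3],[46,6],[47,3],[48,2],[48,6],[49,3],[53,3],[54,3],[55,6],[57,3],[61,3],[62,3],[62,5],[64,3],[65,3],[67,3],[68,6],[69,1]]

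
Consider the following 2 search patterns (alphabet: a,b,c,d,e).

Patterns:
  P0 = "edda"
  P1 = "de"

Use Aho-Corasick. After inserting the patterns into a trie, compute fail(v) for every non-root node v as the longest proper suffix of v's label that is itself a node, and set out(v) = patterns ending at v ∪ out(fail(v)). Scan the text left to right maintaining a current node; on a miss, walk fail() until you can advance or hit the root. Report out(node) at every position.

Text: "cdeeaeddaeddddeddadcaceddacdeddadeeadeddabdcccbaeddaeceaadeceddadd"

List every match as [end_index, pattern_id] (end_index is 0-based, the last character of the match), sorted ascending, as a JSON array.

Construct AC machine:
Trie (insert patterns):
  0='ε' goto d→5 e→1
  1='e' goto d→2
  2='ed' goto d→3
  3='edd' goto a→4
  4='edda' goto ·  ←P0
  5='d' goto e→6
  6='de' goto ·  ←P1

Failure links (BFS by depth):
  n1('e'): parent n0 fail=0; on 'e' 0 → fail=0;  out ∅∪∅=∅
  n5('d'): parent n0 fail=0; on 'd' 0 → fail=0;  out ∅∪∅=∅
  n2('ed'): parent n1 fail=0; on 'd' 0 → fail=5;  out ∅∪∅=∅
  n6('de'): parent n5 fail=0; on 'e' 0 → fail=1;  out {1}∪∅={1}
  n3('edd'): parent n2 fail=5; on 'd' 5→0 → fail=5;  out ∅∪∅=∅
  n4('edda'): parent n3 fail=5; on 'a' 5→0 → fail=0;  out {0}∪∅={0}

Scan:
[0] read 'c'  n0⇒n0
[1] read 'd'  n0⇒n5
[2] read 'e'  n5⇒n6  emit P1@[1:2]
[3] read 'e'  n6⇒n1 (fail-walked)
[4] read 'a'  n1⇒n0 (fail-walked)
[5] read 'e'  n0⇒n1
[6] read 'd'  n1⇒n2
[7] read 'd'  n2⇒n3
[8] read 'a'  n3⇒n4  emit P0@[5:8]
[9] read 'e'  n4⇒n1 (fail-walked)
[10] read 'd'  n1⇒n2
[11] read 'd'  n2⇒n3
[12] read 'd'  n3⇒n5 (fail-walked)
[13] read 'd'  n5⇒n5 (fail-walked)
[14] read 'e'  n5⇒n6  emit P1@[13:14]
[15] read 'd'  n6⇒n2 (fail-walked)
[16] read 'd'  n2⇒n3
[17] read 'a'  n3⇒n4  emit P0@[14:17]
[18] read 'd'  n4⇒n5 (fail-walked)
[19] read 'c'  n5⇒n0 (fail-walked)
[20] read 'a'  n0⇒n0
[21] read 'c'  n0⇒n0
[22] read 'e'  n0⇒n1
[23] read 'd'  n1⇒n2
[24] read 'd'  n2⇒n3
[25] read 'a'  n3⇒n4  emit P0@[22:25]
[26] read 'c'  n4⇒n0 (fail-walked)
[27] read 'd'  n0⇒n5
[28] read 'e'  n5⇒n6  emit P1@[27:28]
[29] read 'd'  n6⇒n2 (fail-walked)
[30] read 'd'  n2⇒n3
[31] read 'a'  n3⇒n4  emit P0@[28:31]
[32] read 'd'  n4⇒n5 (fail-walked)
[33] read 'e'  n5⇒n6  emit P1@[32:33]
[34] read 'e'  n6⇒n1 (fail-walked)
[35] read 'a'  n1⇒n0 (fail-walked)
[36] read 'd'  n0⇒n5
[37] read 'e'  n5⇒n6  emit P1@[36:37]
[38] read 'd'  n6⇒n2 (fail-walked)
[39] read 'd'  n2⇒n3
[40] read 'a'  n3⇒n4  emit P0@[37:40]
[41] read 'b'  n4⇒n0 (fail-walked)
[42] read 'd'  n0⇒n5
[43] read 'c'  n5⇒n0 (fail-walked)
[44] read 'c'  n0⇒n0
[45] read 'c'  n0⇒n0
[46] read 'b'  n0⇒n0
[47] read 'a'  n0⇒n0
[48] read 'e'  n0⇒n1
[49] read 'd'  n1⇒n2
[50] read 'd'  n2⇒n3
[51] read 'a'  n3⇒n4  emit P0@[48:51]
[52] read 'e'  n4⇒n1 (fail-walked)
[53] read 'c'  n1⇒n0 (fail-walked)
[54] read 'e'  n0⇒n1
[55] read 'a'  n1⇒n0 (fail-walked)
[56] read 'a'  n0⇒n0
[57] read 'd'  n0⇒n5
[58] read 'e'  n5⇒n6  emit P1@[57:58]
[59] read 'c'  n6⇒n0 (fail-walked)
[60] read 'e'  n0⇒n1
[61] read 'd'  n1⇒n2
[62] read 'd'  n2⇒n3
[63] read 'a'  n3⇒n4  emit P0@[60:63]
[64] read 'd'  n4⇒n5 (fail-walked)
[65] read 'd'  n5⇒n5 (fail-walked)

All matches (sorted): [[2,1],[8,0],[14,1],[17,0],[25,0],[28,1],[31,0],[33,1],[37,1],[40,0],[51,0],[58,1],[63,0]]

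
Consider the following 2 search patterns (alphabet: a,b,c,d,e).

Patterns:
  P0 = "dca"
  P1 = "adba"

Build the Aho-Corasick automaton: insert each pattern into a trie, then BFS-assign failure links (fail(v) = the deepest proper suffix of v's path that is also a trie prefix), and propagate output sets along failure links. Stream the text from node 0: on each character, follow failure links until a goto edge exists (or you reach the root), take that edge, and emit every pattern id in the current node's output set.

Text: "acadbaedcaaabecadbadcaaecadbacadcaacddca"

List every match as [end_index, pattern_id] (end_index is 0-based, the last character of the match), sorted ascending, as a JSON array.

Build automaton:
Trie nodes:
  n0 'ε': a→4 d→1
  n1 'd': c→2
  n2 'dc': a→3
  n3 'dca': ·  ←P0
  n4 'a': d→5
  n5 'ad': b→6
  n6 'adb': a→7
  n7 'adba': ·  ←P1

Failure links (BFS by depth):
  n1('d'): parent n0 fail=0; on 'd' 0 → fail=0;  out ∅∪∅=∅
  n4('a'): parent n0 fail=0; on 'a' 0 → fail=0;  out ∅∪∅=∅
  n2('dc'): parent n1 fail=0; on 'c' 0 → fail=0;  out ∅∪∅=∅
  n5('ad'): parent n4 fail=0; on 'd' 0 → fail=1;  out ∅∪∅=∅
  n3('dca'): parent n2 fail=0; on 'a' 0 → fail=4;  out {0}∪∅={0}
  n6('adb'): parent n5 fail=1; on 'b' 1→0 → fail=0;  out ∅∪∅=∅
  n7('adba'): parent n6 fail=0; on 'a' 0 → fail=4;  out {1}∪∅={1}

Text stream:
[0] read 'a'  n0⇒n4
[1] read 'c'  n4⇒n0 (fail-walked)
[2] read 'a'  n0⇒n4
[3] read 'd'  n4⇒n5
[4] read 'b'  n5⇒n6
[5] read 'a'  n6⇒n7  emit P1@[2:5]
[6] read 'e'  n7⇒n0 (fail-walked)
[7] read 'd'  n0⇒n1
[8] read 'c'  n1⇒n2
[9] read 'a'  n2⇒n3  emit P0@[7:9]
[10] read 'a'  n3⇒n4 (fail-walked)
[11] read 'a'  n4⇒n4 (fail-walked)
[12] read 'b'  n4⇒n0 (fail-walked)
[13] read 'e'  n0⇒n0
[14] read 'c'  n0⇒n0
[15] read 'a'  n0⇒n4
[16] read 'd'  n4⇒n5
[17] read 'b'  n5⇒n6
[18] read 'a'  n6⇒n7  emit P1@[15:18]
[19] read 'd'  n7⇒n5 (fail-walked)
[20] read 'c'  n5⇒n2 (fail-walked)
[21] read 'a'  n2⇒n3  emit P0@[19:21]
[22] read 'a'  n3⇒n4 (fail-walked)
[23] read 'e'  n4⇒n0 (fail-walked)
[24] read 'c'  n0⇒n0
[25] read 'a'  n0⇒n4
[26] read 'd'  n4⇒n5
[27] read 'b'  n5⇒n6
[28] read 'a'  n6⇒n7  emit P1@[25:28]
[29] read 'c'  n7⇒n0 (fail-walked)
[30] read 'a'  n0⇒n4
[31] read 'd'  n4⇒n5
[32] read 'c'  n5⇒n2 (fail-walked)
[33] read 'a'  n2⇒n3  emit P0@[31:33]
[34] read 'a'  n3⇒n4 (fail-walked)
[35] read 'c'  n4⇒n0 (fail-walked)
[36] read 'd'  n0⇒n1
[37] read 'd'  n1⇒n1 (fail-walked)
[38] read 'c'  n1⇒n2
[39] read 'a'  n2⇒n3  emit P0@[37:39]

Matches: [[5,1],[9,0],[18,1],[21,0],[28,1],[33,0],[39,0]]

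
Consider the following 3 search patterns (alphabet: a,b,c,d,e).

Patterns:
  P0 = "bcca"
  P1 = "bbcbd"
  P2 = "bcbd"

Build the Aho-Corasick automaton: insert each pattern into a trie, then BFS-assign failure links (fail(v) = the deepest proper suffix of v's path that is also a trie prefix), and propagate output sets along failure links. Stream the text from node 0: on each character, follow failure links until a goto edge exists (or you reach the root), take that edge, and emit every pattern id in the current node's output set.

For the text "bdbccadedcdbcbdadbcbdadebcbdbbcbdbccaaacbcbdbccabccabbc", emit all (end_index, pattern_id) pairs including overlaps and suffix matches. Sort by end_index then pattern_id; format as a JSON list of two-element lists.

Build automaton:
Trie (insert patterns):
  0='ε' goto b→1
  1='b' goto b→5 c→2
  2='bc' goto b→9 c→3
  3='bcc' goto a→4
  4='bcca' goto ·  ←P0
  5='bb' goto c→6
  6='bbc' goto b→7
  7='bbcb' goto d→8
  8='bbcbd' goto ·  ←P1
  9='bcb' goto d→10
  10='bcbd' goto ·  ←P2

Failure links (BFS by depth):
  n1('b'): parent n0 fail=0; on 'b' 0 → fail=0;  out ∅∪∅=∅
  n2('bc'): parent n1 fail=0; on 'c' 0 → fail=0;  out ∅∪∅=∅
  n5('bb'): parent n1 fail=0; on 'b' 0 → fail=1;  out ∅∪∅=∅
  n3('bcc'): parent n2 fail=0; on 'c' 0 → fail=0;  out ∅∪∅=∅
  n6('bbc'): parent n5 fail=1; on 'c' 1 → fail=2;  out ∅∪∅=∅
  n9('bcb'): parent n2 fail=0; on 'b' 0 → fail=1;  out ∅∪∅=∅
  n4('bcca'): parent n3 fail=0; on 'a' 0 → fail=0;  out {0}∪∅={0}
  n7('bbcb'): parent n6 fail=2; on 'b' 2 → fail=9;  out ∅∪∅=∅
  n10('bcbd'): parent n9 fail=1; on 'd' 1→0 → fail=0;  out {2}∪∅={2}
  n8('bbcbd'): parent n7 fail=9; on 'd' 9 → fail=10;  out {1}∪{2}={1,2}

Run:
i=0 'b': node 0→1
i=1 'd': node 1→0 (via fail)
i=2 'b': node 0→1
i=3 'c': node 1→2
i=4 'c': node 2→3
i=5 'a': node 3→4  → match P0@[2:5]
i=6 'd': node 4→0 (via fail)
i=7 'e': node 0→0
i=8 'd': node 0→0
i=9 'c': node 0→0
i=10 'd': node 0→0
i=11 'b': node 0→1
i=12 'c': node 1→2
i=13 'b': node 2→9
i=14 'd': node 9→10  → match P2@[11:14]
i=15 'a': node 10→0 (via fail)
i=16 'd': node 0→0
i=17 'b': node 0→1
i=18 'c': node 1→2
i=19 'b': node 2→9
i=20 'd': node 9→10  → match P2@[17:20]
i=21 'a': node 10→0 (via fail)
i=22 'd': node 0→0
i=23 'e': node 0→0
i=24 'b': node 0→1
i=25 'c': node 1→2
i=26 'b': node 2→9
i=27 'd': node 9→10  → match P2@[24:27]
i=28 'b': node 10→1 (via fail)
i=29 'b': node 1→5
i=30 'c': node 5→6
i=31 'b': node 6→7
i=32 'd': node 7→8  → match P1@[28:32],P2@[29:32]
i=33 'b': node 8→1 (via fail)
i=34 'c': node 1→2
i=35 'c': node 2→3
i=36 'a': node 3→4  → match P0@[33:36]
i=37 'a': node 4→0 (via fail)
i=38 'a': node 0→0
i=39 'c': node 0→0
i=40 'b': node 0→1
i=41 'c': node 1→2
i=42 'b': node 2→9
i=43 'd': node 9→10  → match P2@[40:43]
i=44 'b': node 10→1 (via fail)
i=45 'c': node 1→2
i=46 'c': node 2→3
i=47 'a': node 3→4  → match P0@[44:47]
i=48 'b': node 4→1 (via fail)
i=49 'c': node 1→2
i=50 'c': node 2→3
i=51 'a': node 3→4  → match P0@[48:51]
i=52 'b': node 4→1 (via fail)
i=53 'b': node 1→5
i=54 'c': node 5→6

Result: [[5,0],[14,2],[20,2],[27,2],[32,1],[32,2],[36,0],[43,2],[47,0],[51,0]]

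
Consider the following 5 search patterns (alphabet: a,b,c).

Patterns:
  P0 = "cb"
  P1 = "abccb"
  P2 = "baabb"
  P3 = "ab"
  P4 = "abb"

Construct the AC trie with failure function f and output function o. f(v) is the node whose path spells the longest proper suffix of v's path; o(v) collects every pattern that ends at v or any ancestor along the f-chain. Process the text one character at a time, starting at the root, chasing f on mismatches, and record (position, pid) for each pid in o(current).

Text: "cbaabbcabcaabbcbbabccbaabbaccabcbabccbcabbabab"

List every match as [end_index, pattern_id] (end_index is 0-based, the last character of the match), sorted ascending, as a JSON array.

Build automaton:
Trie (insert patterns):
  n0 'ε': a→3 b→8 c→1
  n1 'c': b→2
  n2 'cb': ·  ←P0
  n3 'a': b→4
  n4 'ab': b→13 c→5  ←P3
  n5 'abc': c→6
  n6 'abcc': b→7
  n7 'abccb': ·  ←P1
  n8 'b': a→9
  n9 'ba': a→10
  n10 'baa': b→11
  n11 'baab': b→12
  n12 'baabb': ·  ←P2
  n13 'abb': ·  ←P4

BFS fail/out derivation:
  n1('c'): parent n0 fail=0; on 'c' 0 → fail=0;  out ∅∪∅=∅
  n3('a'): parent n0 fail=0; on 'a' 0 → fail=0;  out ∅∪∅=∅
  n8('b'): parent n0 fail=0; on 'b' 0 → fail=0;  out ∅∪∅=∅
  n2('cb'): parent n1 fail=0; on 'b' 0 → fail=8;  out {0}∪∅={0}
  n4('ab'): parent n3 fail=0; on 'b' 0 → fail=8;  out {3}∪∅={3}
  n9('ba'): parent n8 fail=0; on 'a' 0 → fail=3;  out ∅∪∅=∅
  n5('abc'): parent n4 fail=8; on 'c' 8→0 → fail=1;  out ∅∪∅=∅
  n10('baa'): parent n9 fail=3; on 'a' 3→0 → fail=3;  out ∅∪∅=∅
  n13('abb'): parent n4 fail=8; on 'b' 8→0 → fail=8;  out {4}∪∅={4}
  n6('abcc'): parent n5 fail=1; on 'c' 1→0 → fail=1;  out ∅∪∅=∅
  n11('baab'): parent n10 fail=3; on 'b' 3 → fail=4;  out ∅∪{3}={3}
  n7('abccb'): parent n6 fail=1; on 'b' 1 → fail=2;  out {1}∪{0}={0,1}
  n12('baabb'): parent n11 fail=4; on 'b' 4 → fail=13;  out {2}∪{4}={2,4}

Text stream:
i=0 'c': node 0→1
i=1 'b': node 1→2  emit P0@[0:1]
i=2 'a': node 2→9 (via fail)
i=3 'a': node 9→10
i=4 'b': node 10→11  emit P3@[3:4]
i=5 'b': node 11→12  emit P2@[1:5],P4@[3:5]
i=6 'c': node 12→1 (via fail)
i=7 'a': node 1→3 (via fail)
i=8 'b': node 3→4  emit P3@[7:8]
i=9 'c': node 4→5
i=10 'a': node 5→3 (via fail)
i=11 'a': node 3→3 (via fail)
i=12 'b': node 3→4  emit P3@[11:12]
i=13 'b': node 4→13  emit P4@[11:13]
i=14 'c': node 13→1 (via fail)
i=15 'b': node 1→2  emit P0@[14:15]
i=16 'b': node 2→8 (via fail)
i=17 'a': node 8→9
i=18 'b': node 9→4 (via fail)  emit P3@[17:18]
i=19 'c': node 4→5
i=20 'c': node 5→6
i=21 'b': node 6→7  emit P0@[20:21],P1@[17:21]
i=22 'a': node 7→9 (via fail)
i=23 'a': node 9→10
i=24 'b': node 10→11  emit P3@[23:24]
i=25 'b': node 11→12  emit P2@[21:25],P4@[23:25]
i=26 'a': node 12→9 (via fail)
i=27 'c': node 9→1 (via fail)
i=28 'c': node 1→1 (via fail)
i=29 'a': node 1→3 (via fail)
i=30 'b': node 3→4  emit P3@[29:30]
i=31 'c': node 4→5
i=32 'b': node 5→2 (via fail)  emit P0@[31:32]
i=33 'a': node 2→9 (via fail)
i=34 'b': node 9→4 (via fail)  emit P3@[33:34]
i=35 'c': node 4→5
i=36 'c': node 5→6
i=37 'b': node 6→7  emit P0@[36:37],P1@[33:37]
i=38 'c': node 7→1 (via fail)
i=39 'a': node 1→3 (via fail)
i=40 'b': node 3→4  emit P3@[39:40]
i=41 'b': node 4→13  emit P4@[39:41]
i=42 'a': node 13→9 (via fail)
i=43 'b': node 9→4 (via fail)  emit P3@[42:43]
i=44 'a': node 4→9 (via fail)
i=45 'b': node 9→4 (via fail)  emit P3@[44:45]

Matches: [[1,0],[4,3],[5,2],[5,4],[8,3],[12,3],[13,4],[15,0],[18,3],[21,0],[21,1],[24,3],[25,2],[25,4],[30,3],[32,0],[34,3],[37,0],[37,1],[40,3],[41,4],[43,3],[45,3]]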